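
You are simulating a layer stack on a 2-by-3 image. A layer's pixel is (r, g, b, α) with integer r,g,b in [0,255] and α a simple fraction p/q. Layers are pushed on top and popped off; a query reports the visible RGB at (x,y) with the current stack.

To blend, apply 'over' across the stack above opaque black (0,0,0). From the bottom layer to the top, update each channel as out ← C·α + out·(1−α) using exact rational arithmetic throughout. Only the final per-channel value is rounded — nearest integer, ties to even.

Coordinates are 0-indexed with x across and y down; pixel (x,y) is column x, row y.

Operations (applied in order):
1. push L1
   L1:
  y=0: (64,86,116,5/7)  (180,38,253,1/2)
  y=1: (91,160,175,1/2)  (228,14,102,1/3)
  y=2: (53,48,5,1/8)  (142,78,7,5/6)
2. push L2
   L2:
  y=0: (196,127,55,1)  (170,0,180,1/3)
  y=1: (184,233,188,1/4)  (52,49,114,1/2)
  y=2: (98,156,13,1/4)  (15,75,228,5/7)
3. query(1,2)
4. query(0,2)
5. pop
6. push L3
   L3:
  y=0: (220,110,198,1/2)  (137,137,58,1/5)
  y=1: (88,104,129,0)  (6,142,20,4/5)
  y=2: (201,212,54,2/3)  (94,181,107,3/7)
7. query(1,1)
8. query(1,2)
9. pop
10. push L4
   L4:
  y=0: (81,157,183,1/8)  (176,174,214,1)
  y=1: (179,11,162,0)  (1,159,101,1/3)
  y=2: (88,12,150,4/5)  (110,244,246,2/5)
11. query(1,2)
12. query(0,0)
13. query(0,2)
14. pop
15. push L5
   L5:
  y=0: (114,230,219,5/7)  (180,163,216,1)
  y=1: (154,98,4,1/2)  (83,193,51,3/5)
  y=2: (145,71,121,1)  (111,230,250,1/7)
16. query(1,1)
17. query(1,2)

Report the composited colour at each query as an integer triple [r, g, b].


(1,2) stack=L1,L2; from [0,0,0]:
after L1 α=5/6: [355/3, 65, 35/6]
after L2 α=5/7: [935/21, 505/7, 3455/21]
rounded: [45, 72, 165]

at x=0,y=2 over L1,L2:
+L1 (α=1/8) → [53/8, 6, 5/8]
+L2 (α=1/4) → [943/32, 87/2, 119/32]
→ [29, 44, 4]

query (1,1) [L1,L3] — begin 0,0,0
after L1 α=1/3: [76, 14/3, 34]
after L3 α=4/5: [20, 1718/15, 114/5]
rounded: [20, 115, 23]

query (1,2) [L1,L3] — begin 0,0,0
after L1 α=5/6: [355/3, 65, 35/6]
after L3 α=3/7: [2266/21, 803/7, 1033/21]
→ [108, 115, 49]

query (1,2) [L1,L4] — begin 0,0,0
L1 α=5/6: [355/3, 65, 35/6]
L4 α=2/5: [115, 683/5, 1019/10]
→ [115, 137, 102]

at x=0,y=0 over L1,L4:
+L1 (α=5/7) → [320/7, 430/7, 580/7]
+L4 (α=1/8) → [401/8, 587/8, 763/8]
= [50, 73, 95]

(0,2) stack=L1,L4; from [0,0,0]:
after L1 α=1/8: [53/8, 6, 5/8]
after L4 α=4/5: [2869/40, 54/5, 961/8]
→ [72, 11, 120]

at x=1,y=1 over L1,L5:
after L1 α=1/3: [76, 14/3, 34]
after L5 α=3/5: [401/5, 353/3, 221/5]
= [80, 118, 44]

at x=1,y=2 over L1,L5:
L1 α=5/6: [355/3, 65, 35/6]
L5 α=1/7: [821/7, 620/7, 285/7]
= [117, 89, 41]


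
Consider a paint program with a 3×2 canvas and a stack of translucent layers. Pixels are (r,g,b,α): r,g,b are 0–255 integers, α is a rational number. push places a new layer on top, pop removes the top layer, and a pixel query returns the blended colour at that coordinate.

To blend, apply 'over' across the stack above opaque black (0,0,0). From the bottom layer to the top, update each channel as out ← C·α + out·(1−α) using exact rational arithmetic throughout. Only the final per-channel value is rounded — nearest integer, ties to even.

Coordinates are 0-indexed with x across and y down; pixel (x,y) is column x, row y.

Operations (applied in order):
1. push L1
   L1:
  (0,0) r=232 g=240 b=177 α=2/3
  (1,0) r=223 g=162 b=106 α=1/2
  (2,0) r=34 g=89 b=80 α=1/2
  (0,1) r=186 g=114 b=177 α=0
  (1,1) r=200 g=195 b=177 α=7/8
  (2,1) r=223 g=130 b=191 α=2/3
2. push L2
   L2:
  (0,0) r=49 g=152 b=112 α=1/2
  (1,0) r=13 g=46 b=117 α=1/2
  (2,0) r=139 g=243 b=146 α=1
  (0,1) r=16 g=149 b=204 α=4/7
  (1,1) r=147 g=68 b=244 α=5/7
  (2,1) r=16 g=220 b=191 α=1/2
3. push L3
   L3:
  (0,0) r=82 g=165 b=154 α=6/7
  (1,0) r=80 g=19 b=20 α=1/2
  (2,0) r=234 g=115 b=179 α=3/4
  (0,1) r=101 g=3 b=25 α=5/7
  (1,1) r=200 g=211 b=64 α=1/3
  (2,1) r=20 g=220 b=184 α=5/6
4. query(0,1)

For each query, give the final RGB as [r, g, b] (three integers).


query (0,1) [L1,L2,L3] — begin 0,0,0
after L1 α=0: [0, 0, 0]
after L2 α=4/7: [64/7, 596/7, 816/7]
after L3 α=5/7: [3663/49, 1297/49, 2507/49]
rounded: [75, 26, 51]


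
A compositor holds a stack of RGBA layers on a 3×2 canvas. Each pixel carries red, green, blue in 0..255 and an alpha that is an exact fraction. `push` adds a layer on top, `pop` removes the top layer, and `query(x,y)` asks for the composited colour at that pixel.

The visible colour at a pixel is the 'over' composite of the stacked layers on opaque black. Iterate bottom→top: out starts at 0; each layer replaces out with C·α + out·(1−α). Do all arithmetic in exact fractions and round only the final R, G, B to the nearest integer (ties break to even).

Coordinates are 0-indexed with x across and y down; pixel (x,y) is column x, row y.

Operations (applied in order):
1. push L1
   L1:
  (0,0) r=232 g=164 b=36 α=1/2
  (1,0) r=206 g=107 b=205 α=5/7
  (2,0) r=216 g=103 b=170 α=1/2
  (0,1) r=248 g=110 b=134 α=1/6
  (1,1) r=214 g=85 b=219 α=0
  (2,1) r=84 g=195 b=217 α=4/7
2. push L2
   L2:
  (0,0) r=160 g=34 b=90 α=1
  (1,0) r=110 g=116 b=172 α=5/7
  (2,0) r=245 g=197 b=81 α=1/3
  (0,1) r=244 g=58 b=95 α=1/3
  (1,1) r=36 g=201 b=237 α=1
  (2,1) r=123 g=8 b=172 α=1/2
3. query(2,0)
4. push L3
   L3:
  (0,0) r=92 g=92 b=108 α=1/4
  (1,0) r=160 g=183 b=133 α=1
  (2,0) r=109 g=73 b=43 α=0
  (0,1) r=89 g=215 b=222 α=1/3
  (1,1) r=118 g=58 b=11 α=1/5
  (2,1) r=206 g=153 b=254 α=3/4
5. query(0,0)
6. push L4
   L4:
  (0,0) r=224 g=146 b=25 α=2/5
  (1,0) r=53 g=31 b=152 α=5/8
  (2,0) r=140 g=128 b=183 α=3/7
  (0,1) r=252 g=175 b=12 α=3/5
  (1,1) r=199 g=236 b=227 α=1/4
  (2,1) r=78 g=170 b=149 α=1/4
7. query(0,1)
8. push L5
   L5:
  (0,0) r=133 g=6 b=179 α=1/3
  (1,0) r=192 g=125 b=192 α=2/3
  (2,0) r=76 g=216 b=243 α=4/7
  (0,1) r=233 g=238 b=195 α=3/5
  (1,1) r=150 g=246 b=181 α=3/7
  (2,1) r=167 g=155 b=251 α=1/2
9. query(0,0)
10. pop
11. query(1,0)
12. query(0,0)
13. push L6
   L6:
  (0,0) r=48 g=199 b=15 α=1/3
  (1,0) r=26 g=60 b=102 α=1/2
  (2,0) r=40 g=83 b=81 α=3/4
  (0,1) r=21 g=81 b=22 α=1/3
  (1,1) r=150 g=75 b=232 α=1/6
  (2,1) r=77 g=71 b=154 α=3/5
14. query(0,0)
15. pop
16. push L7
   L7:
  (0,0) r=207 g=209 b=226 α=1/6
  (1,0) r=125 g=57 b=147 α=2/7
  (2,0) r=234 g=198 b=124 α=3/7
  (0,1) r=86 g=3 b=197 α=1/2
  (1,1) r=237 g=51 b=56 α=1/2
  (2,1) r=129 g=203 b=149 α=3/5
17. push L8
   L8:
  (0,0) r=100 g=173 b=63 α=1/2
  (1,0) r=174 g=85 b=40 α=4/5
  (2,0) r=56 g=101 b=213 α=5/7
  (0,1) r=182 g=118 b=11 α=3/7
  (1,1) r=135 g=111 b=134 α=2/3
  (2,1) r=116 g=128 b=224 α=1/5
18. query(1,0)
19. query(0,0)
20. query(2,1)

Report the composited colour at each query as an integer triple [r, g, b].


query (2,0) [L1,L2] — begin 0,0,0
after L1 α=1/2: [108, 103/2, 85]
after L2 α=1/3: [461/3, 100, 251/3]
= [154, 100, 84]

(0,0) stack=L1,L2,L3; from [0,0,0]:
L1 α=1/2: [116, 82, 18]
L2 α=1: [160, 34, 90]
L3 α=1/4: [143, 97/2, 189/2]
→ [143, 48, 94]

at x=0,y=1 over L1,L2,L3,L4:
after L1 α=1/6: [124/3, 55/3, 67/3]
after L2 α=1/3: [980/9, 284/9, 419/9]
after L3 α=1/3: [2761/27, 2503/27, 2836/27]
after L4 α=3/5: [25934/135, 19181/135, 6644/135]
= [192, 142, 49]

(0,0) stack=L1,L2,L3,L4,L5; from [0,0,0]:
L1 α=1/2: [116, 82, 18]
L2 α=1: [160, 34, 90]
L3 α=1/4: [143, 97/2, 189/2]
L4 α=2/5: [877/5, 175/2, 667/10]
L5 α=1/3: [2419/15, 181/3, 1562/15]
rounded: [161, 60, 104]

at x=1,y=0 over L1,L2,L3,L4:
after L1 α=5/7: [1030/7, 535/7, 1025/7]
after L2 α=5/7: [5910/49, 5130/49, 8070/49]
after L3 α=1: [160, 183, 133]
after L4 α=5/8: [745/8, 88, 1159/8]
→ [93, 88, 145]

(0,0) stack=L1,L2,L3,L4; from [0,0,0]:
after L1 α=1/2: [116, 82, 18]
after L2 α=1: [160, 34, 90]
after L3 α=1/4: [143, 97/2, 189/2]
after L4 α=2/5: [877/5, 175/2, 667/10]
= [175, 88, 67]

(0,0) stack=L1,L2,L3,L4,L6; from [0,0,0]:
L1 α=1/2: [116, 82, 18]
L2 α=1: [160, 34, 90]
L3 α=1/4: [143, 97/2, 189/2]
L4 α=2/5: [877/5, 175/2, 667/10]
L6 α=1/3: [1994/15, 374/3, 742/15]
→ [133, 125, 49]

(1,0) stack=L1,L2,L3,L4,L7,L8; from [0,0,0]:
L1 α=5/7: [1030/7, 535/7, 1025/7]
L2 α=5/7: [5910/49, 5130/49, 8070/49]
L3 α=1: [160, 183, 133]
L4 α=5/8: [745/8, 88, 1159/8]
L7 α=2/7: [5725/56, 554/7, 8147/56]
L8 α=4/5: [44701/280, 2934/35, 17107/280]
→ [160, 84, 61]

at x=0,y=0 over L1,L2,L3,L4,L7,L8:
L1 α=1/2: [116, 82, 18]
L2 α=1: [160, 34, 90]
L3 α=1/4: [143, 97/2, 189/2]
L4 α=2/5: [877/5, 175/2, 667/10]
L7 α=1/6: [542/3, 431/4, 373/4]
L8 α=1/2: [421/3, 1123/8, 625/8]
rounded: [140, 140, 78]

query (2,1) [L1,L2,L3,L4,L7,L8] — begin 0,0,0
L1 α=4/7: [48, 780/7, 124]
L2 α=1/2: [171/2, 418/7, 148]
L3 α=3/4: [1407/8, 3631/28, 455/2]
L4 α=1/4: [4845/32, 15653/112, 1663/8]
L7 α=3/5: [11037/80, 49757/280, 3451/20]
L8 α=1/5: [13357/100, 58717/350, 4571/25]
rounded: [134, 168, 183]


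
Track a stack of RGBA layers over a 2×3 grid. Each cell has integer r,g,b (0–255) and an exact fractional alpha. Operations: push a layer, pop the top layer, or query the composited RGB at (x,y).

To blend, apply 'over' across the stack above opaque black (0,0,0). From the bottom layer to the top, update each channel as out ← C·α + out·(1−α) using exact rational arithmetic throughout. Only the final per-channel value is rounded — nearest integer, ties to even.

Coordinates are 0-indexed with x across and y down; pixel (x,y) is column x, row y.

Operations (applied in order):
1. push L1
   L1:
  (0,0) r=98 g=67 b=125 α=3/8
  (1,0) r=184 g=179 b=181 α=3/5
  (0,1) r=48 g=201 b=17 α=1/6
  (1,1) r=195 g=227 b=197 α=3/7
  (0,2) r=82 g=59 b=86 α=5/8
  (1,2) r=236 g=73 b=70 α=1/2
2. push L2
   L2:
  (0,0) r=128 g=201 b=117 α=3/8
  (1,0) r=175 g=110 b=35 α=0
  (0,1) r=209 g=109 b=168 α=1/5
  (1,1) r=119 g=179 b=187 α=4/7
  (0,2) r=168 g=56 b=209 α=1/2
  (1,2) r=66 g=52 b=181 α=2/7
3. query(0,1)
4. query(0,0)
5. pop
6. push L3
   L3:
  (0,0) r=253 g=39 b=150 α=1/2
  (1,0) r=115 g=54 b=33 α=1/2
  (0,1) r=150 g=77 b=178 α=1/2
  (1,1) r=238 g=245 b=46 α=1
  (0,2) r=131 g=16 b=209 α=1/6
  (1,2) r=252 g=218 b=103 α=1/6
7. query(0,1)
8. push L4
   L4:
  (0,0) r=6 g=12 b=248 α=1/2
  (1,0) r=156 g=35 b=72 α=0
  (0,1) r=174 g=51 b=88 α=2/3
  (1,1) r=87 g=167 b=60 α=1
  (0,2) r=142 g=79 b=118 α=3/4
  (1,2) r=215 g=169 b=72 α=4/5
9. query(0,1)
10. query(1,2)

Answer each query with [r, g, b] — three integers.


at x=0,y=1 over L1,L2:
after L1 α=1/6: [8, 67/2, 17/6]
after L2 α=1/5: [241/5, 243/5, 538/15]
= [48, 49, 36]

at x=0,y=0 over L1,L2:
+L1 (α=3/8) → [147/4, 201/8, 375/8]
+L2 (α=3/8) → [2271/32, 5829/64, 4683/64]
= [71, 91, 73]

query (0,1) [L1,L3] — begin 0,0,0
after L1 α=1/6: [8, 67/2, 17/6]
after L3 α=1/2: [79, 221/4, 1085/12]
= [79, 55, 90]

(0,1) stack=L1,L3,L4; from [0,0,0]:
after L1 α=1/6: [8, 67/2, 17/6]
after L3 α=1/2: [79, 221/4, 1085/12]
after L4 α=2/3: [427/3, 629/12, 3197/36]
= [142, 52, 89]

at x=1,y=2 over L1,L3,L4:
after L1 α=1/2: [118, 73/2, 35]
after L3 α=1/6: [421/3, 267/4, 139/3]
after L4 α=4/5: [3001/15, 2971/20, 1003/15]
→ [200, 149, 67]


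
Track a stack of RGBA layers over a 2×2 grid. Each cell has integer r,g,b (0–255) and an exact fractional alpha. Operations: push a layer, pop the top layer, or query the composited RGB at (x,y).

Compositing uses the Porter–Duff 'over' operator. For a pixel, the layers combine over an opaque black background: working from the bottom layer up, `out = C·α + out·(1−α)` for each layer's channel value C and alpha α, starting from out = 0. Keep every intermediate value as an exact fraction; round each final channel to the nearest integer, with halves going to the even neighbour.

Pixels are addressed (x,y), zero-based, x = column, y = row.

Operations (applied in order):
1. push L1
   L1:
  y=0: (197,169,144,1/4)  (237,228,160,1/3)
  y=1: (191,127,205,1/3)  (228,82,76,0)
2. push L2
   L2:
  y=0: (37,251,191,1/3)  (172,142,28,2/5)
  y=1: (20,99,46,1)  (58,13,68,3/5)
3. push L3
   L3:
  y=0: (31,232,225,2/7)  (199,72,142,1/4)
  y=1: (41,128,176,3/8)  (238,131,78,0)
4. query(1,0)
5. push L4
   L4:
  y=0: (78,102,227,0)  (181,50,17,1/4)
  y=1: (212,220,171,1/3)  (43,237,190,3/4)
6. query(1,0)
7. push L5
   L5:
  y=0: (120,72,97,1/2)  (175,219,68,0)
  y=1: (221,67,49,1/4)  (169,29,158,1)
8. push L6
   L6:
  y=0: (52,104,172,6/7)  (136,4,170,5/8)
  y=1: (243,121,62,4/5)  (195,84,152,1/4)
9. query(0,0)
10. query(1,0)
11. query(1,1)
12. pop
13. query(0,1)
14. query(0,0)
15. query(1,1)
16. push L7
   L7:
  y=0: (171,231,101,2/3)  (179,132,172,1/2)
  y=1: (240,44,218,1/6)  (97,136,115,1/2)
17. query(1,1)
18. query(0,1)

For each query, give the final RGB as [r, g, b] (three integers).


query (1,0) [L1,L2,L3] — begin 0,0,0
after L1 α=1/3: [79, 76, 160/3]
after L2 α=2/5: [581/5, 512/5, 216/5]
after L3 α=1/4: [1369/10, 474/5, 679/10]
rounded: [137, 95, 68]

(1,0) stack=L1,L2,L3,L4; from [0,0,0]:
after L1 α=1/3: [79, 76, 160/3]
after L2 α=2/5: [581/5, 512/5, 216/5]
after L3 α=1/4: [1369/10, 474/5, 679/10]
after L4 α=1/4: [5917/40, 418/5, 2207/40]
rounded: [148, 84, 55]

query (0,0) [L1,L2,L3,L4,L5,L6] — begin 0,0,0
L1 α=1/4: [197/4, 169/4, 36]
L2 α=1/3: [271/6, 671/6, 263/3]
L3 α=2/7: [1727/42, 877/6, 2665/21]
L4 α=0: [1727/42, 877/6, 2665/21]
L5 α=1/2: [6767/84, 1309/12, 2351/21]
L6 α=6/7: [32975/588, 8797/84, 24023/147]
rounded: [56, 105, 163]

at x=1,y=0 over L1,L2,L3,L4,L5,L6:
L1 α=1/3: [79, 76, 160/3]
L2 α=2/5: [581/5, 512/5, 216/5]
L3 α=1/4: [1369/10, 474/5, 679/10]
L4 α=1/4: [5917/40, 418/5, 2207/40]
L5 α=0: [5917/40, 418/5, 2207/40]
L6 α=5/8: [44951/320, 677/20, 40621/320]
rounded: [140, 34, 127]

at x=1,y=1 over L1,L2,L3,L4,L5,L6:
L1 α=0: [0, 0, 0]
L2 α=3/5: [174/5, 39/5, 204/5]
L3 α=0: [174/5, 39/5, 204/5]
L4 α=3/4: [819/20, 1797/10, 1527/10]
L5 α=1: [169, 29, 158]
L6 α=1/4: [351/2, 171/4, 313/2]
→ [176, 43, 156]

at x=0,y=1 over L1,L2,L3,L4,L5:
after L1 α=1/3: [191/3, 127/3, 205/3]
after L2 α=1: [20, 99, 46]
after L3 α=3/8: [223/8, 879/8, 379/4]
after L4 α=1/3: [357/4, 1759/12, 721/6]
after L5 α=1/4: [1955/16, 2027/16, 819/8]
rounded: [122, 127, 102]

(0,0) stack=L1,L2,L3,L4,L5; from [0,0,0]:
after L1 α=1/4: [197/4, 169/4, 36]
after L2 α=1/3: [271/6, 671/6, 263/3]
after L3 α=2/7: [1727/42, 877/6, 2665/21]
after L4 α=0: [1727/42, 877/6, 2665/21]
after L5 α=1/2: [6767/84, 1309/12, 2351/21]
= [81, 109, 112]

(1,1) stack=L1,L2,L3,L4,L5; from [0,0,0]:
after L1 α=0: [0, 0, 0]
after L2 α=3/5: [174/5, 39/5, 204/5]
after L3 α=0: [174/5, 39/5, 204/5]
after L4 α=3/4: [819/20, 1797/10, 1527/10]
after L5 α=1: [169, 29, 158]
= [169, 29, 158]

at x=1,y=1 over L1,L2,L3,L4,L5,L7:
L1 α=0: [0, 0, 0]
L2 α=3/5: [174/5, 39/5, 204/5]
L3 α=0: [174/5, 39/5, 204/5]
L4 α=3/4: [819/20, 1797/10, 1527/10]
L5 α=1: [169, 29, 158]
L7 α=1/2: [133, 165/2, 273/2]
→ [133, 82, 136]

(0,1) stack=L1,L2,L3,L4,L5,L7; from [0,0,0]:
+L1 (α=1/3) → [191/3, 127/3, 205/3]
+L2 (α=1) → [20, 99, 46]
+L3 (α=3/8) → [223/8, 879/8, 379/4]
+L4 (α=1/3) → [357/4, 1759/12, 721/6]
+L5 (α=1/4) → [1955/16, 2027/16, 819/8]
+L7 (α=1/6) → [13615/96, 3613/32, 5839/48]
= [142, 113, 122]


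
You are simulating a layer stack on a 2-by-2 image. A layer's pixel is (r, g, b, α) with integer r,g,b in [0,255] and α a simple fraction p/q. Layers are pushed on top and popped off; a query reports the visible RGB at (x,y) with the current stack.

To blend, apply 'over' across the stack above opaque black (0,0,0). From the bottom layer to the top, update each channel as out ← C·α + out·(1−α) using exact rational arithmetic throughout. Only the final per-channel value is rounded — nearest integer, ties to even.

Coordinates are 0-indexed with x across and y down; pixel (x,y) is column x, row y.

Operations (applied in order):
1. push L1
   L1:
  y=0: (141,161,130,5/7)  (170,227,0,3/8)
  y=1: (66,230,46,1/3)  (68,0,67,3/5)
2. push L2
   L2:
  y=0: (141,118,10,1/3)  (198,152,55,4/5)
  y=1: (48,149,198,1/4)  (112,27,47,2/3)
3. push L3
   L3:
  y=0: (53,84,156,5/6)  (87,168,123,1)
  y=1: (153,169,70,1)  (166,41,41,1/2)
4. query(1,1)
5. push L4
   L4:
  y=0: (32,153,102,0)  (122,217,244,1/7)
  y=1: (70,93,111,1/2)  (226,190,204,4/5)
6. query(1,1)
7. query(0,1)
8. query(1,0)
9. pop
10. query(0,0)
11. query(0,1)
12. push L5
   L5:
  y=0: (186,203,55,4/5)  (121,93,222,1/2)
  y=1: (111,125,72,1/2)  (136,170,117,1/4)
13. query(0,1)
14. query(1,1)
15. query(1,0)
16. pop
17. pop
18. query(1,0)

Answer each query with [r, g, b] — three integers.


query (1,1) [L1,L2,L3] — begin 0,0,0
+L1 (α=3/5) → [204/5, 0, 201/5]
+L2 (α=2/3) → [1324/15, 18, 671/15]
+L3 (α=1/2) → [1907/15, 59/2, 643/15]
= [127, 30, 43]

(1,1) stack=L1,L2,L3,L4; from [0,0,0]:
+L1 (α=3/5) → [204/5, 0, 201/5]
+L2 (α=2/3) → [1324/15, 18, 671/15]
+L3 (α=1/2) → [1907/15, 59/2, 643/15]
+L4 (α=4/5) → [15467/75, 1579/10, 12883/75]
rounded: [206, 158, 172]

query (0,1) [L1,L2,L3,L4] — begin 0,0,0
+L1 (α=1/3) → [22, 230/3, 46/3]
+L2 (α=1/4) → [57/2, 379/4, 61]
+L3 (α=1) → [153, 169, 70]
+L4 (α=1/2) → [223/2, 131, 181/2]
→ [112, 131, 90]

at x=1,y=0 over L1,L2,L3,L4:
after L1 α=3/8: [255/4, 681/8, 0]
after L2 α=4/5: [3423/20, 1109/8, 44]
after L3 α=1: [87, 168, 123]
after L4 α=1/7: [92, 175, 982/7]
rounded: [92, 175, 140]

query (0,0) [L1,L2,L3] — begin 0,0,0
L1 α=5/7: [705/7, 115, 650/7]
L2 α=1/3: [799/7, 116, 1370/21]
L3 α=5/6: [1327/21, 268/3, 8875/63]
rounded: [63, 89, 141]

(0,1) stack=L1,L2,L3; from [0,0,0]:
L1 α=1/3: [22, 230/3, 46/3]
L2 α=1/4: [57/2, 379/4, 61]
L3 α=1: [153, 169, 70]
rounded: [153, 169, 70]

(0,1) stack=L1,L2,L3,L5; from [0,0,0]:
+L1 (α=1/3) → [22, 230/3, 46/3]
+L2 (α=1/4) → [57/2, 379/4, 61]
+L3 (α=1) → [153, 169, 70]
+L5 (α=1/2) → [132, 147, 71]
→ [132, 147, 71]

(1,1) stack=L1,L2,L3,L5; from [0,0,0]:
L1 α=3/5: [204/5, 0, 201/5]
L2 α=2/3: [1324/15, 18, 671/15]
L3 α=1/2: [1907/15, 59/2, 643/15]
L5 α=1/4: [2587/20, 517/8, 307/5]
rounded: [129, 65, 61]

query (1,0) [L1,L2,L3,L5] — begin 0,0,0
L1 α=3/8: [255/4, 681/8, 0]
L2 α=4/5: [3423/20, 1109/8, 44]
L3 α=1: [87, 168, 123]
L5 α=1/2: [104, 261/2, 345/2]
= [104, 130, 172]

query (1,0) [L1,L2] — begin 0,0,0
after L1 α=3/8: [255/4, 681/8, 0]
after L2 α=4/5: [3423/20, 1109/8, 44]
= [171, 139, 44]


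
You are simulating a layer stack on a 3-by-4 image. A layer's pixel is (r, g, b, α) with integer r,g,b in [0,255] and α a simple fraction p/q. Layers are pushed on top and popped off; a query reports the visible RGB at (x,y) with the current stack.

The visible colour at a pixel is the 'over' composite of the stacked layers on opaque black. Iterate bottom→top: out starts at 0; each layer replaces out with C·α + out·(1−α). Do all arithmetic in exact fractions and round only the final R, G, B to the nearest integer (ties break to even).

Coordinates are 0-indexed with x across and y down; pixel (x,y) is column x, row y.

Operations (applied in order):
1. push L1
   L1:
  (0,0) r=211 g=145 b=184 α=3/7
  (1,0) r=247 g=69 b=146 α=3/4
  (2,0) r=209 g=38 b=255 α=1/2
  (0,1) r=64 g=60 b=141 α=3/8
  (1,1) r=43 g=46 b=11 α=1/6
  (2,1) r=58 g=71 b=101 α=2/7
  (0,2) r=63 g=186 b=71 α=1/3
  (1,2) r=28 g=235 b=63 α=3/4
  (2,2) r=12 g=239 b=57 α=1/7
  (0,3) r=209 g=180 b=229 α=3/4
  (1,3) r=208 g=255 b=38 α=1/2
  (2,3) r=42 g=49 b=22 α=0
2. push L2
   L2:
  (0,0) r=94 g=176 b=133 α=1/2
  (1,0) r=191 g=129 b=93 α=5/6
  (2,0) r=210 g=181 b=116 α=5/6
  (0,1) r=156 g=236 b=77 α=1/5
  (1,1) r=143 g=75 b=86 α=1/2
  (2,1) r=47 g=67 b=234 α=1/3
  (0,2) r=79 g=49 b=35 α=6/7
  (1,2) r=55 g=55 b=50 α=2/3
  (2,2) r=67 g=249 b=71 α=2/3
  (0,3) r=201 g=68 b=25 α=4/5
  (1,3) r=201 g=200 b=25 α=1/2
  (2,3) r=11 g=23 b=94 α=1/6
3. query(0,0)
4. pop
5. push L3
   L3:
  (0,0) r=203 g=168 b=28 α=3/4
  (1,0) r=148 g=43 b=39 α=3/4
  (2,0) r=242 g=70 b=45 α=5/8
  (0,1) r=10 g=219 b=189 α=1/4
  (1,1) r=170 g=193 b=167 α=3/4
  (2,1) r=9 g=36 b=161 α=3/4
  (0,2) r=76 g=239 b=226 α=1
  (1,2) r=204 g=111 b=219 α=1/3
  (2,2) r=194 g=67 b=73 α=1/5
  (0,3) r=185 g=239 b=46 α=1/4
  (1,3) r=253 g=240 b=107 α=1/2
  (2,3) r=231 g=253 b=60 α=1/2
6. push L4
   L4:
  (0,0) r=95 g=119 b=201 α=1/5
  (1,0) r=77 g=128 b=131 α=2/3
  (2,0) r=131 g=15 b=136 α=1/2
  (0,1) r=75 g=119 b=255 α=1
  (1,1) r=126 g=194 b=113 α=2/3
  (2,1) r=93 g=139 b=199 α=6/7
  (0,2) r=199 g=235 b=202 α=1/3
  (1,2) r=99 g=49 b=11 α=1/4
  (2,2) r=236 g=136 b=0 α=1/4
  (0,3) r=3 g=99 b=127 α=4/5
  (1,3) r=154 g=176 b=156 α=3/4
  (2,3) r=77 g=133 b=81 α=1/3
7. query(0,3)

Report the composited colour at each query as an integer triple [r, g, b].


query (0,0) [L1,L2] — begin 0,0,0
L1 α=3/7: [633/7, 435/7, 552/7]
L2 α=1/2: [1291/14, 1667/14, 1483/14]
rounded: [92, 119, 106]

(0,3) stack=L1,L3,L4; from [0,0,0]:
L1 α=3/4: [627/4, 135, 687/4]
L3 α=1/4: [2621/16, 161, 2245/16]
L4 α=4/5: [2813/80, 557/5, 10373/80]
rounded: [35, 111, 130]


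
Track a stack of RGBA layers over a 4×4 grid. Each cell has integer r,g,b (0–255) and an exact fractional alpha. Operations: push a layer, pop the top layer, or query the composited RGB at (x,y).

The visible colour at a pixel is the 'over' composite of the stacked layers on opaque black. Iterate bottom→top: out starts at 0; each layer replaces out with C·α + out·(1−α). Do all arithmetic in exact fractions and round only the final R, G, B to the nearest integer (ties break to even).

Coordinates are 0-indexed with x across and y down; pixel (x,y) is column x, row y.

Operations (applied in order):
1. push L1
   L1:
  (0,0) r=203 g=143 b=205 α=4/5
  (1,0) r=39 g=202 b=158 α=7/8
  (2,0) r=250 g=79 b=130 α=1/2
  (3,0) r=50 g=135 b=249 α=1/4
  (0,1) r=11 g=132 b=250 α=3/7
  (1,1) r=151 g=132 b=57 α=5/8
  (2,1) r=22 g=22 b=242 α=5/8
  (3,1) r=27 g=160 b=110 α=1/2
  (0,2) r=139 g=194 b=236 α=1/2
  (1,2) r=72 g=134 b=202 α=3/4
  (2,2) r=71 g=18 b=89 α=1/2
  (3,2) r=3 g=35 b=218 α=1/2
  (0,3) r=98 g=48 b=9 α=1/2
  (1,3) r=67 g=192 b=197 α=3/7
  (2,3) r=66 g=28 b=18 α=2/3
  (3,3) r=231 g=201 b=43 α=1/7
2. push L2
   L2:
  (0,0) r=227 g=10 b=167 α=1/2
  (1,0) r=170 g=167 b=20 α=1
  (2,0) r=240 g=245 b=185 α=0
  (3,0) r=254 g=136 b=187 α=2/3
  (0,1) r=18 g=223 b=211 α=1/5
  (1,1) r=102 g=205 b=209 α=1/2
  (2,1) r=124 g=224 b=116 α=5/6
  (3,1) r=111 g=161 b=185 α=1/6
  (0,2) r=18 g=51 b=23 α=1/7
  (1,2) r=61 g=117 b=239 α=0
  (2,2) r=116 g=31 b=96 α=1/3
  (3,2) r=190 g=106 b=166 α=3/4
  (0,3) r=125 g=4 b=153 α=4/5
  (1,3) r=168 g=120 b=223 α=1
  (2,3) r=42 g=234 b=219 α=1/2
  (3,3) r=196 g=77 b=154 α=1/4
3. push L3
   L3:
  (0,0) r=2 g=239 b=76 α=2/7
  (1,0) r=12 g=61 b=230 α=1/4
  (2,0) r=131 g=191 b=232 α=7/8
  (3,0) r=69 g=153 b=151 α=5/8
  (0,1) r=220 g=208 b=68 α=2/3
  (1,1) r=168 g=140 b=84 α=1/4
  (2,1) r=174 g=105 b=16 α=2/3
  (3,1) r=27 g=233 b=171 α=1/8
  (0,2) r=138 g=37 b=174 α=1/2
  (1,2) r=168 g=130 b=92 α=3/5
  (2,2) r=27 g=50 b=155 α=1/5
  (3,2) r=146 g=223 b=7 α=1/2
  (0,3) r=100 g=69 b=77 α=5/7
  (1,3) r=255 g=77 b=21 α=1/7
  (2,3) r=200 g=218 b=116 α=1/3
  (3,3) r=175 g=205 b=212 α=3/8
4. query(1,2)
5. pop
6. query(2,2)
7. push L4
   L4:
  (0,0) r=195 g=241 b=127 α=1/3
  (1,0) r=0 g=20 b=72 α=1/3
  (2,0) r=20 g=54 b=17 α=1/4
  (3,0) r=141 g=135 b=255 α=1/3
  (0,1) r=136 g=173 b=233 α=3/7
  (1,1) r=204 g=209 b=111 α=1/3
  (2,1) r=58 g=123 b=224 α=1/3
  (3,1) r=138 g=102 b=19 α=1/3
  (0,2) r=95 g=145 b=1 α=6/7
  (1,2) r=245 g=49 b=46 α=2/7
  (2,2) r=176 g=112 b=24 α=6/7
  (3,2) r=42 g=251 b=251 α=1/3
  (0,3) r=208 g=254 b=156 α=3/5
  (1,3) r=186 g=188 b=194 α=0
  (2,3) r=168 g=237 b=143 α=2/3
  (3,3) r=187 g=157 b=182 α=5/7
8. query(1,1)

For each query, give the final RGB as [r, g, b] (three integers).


query (1,2) [L1,L2,L3] — begin 0,0,0
+L1 (α=3/4) → [54, 201/2, 303/2]
+L2 (α=0) → [54, 201/2, 303/2]
+L3 (α=3/5) → [612/5, 591/5, 579/5]
= [122, 118, 116]

(2,2) stack=L1,L2; from [0,0,0]:
L1 α=1/2: [71/2, 9, 89/2]
L2 α=1/3: [187/3, 49/3, 185/3]
= [62, 16, 62]

at x=1,y=1 over L1,L2,L4:
after L1 α=5/8: [755/8, 165/2, 285/8]
after L2 α=1/2: [1571/16, 575/4, 1957/16]
after L4 α=1/3: [3203/24, 331/2, 2845/24]
rounded: [133, 166, 119]


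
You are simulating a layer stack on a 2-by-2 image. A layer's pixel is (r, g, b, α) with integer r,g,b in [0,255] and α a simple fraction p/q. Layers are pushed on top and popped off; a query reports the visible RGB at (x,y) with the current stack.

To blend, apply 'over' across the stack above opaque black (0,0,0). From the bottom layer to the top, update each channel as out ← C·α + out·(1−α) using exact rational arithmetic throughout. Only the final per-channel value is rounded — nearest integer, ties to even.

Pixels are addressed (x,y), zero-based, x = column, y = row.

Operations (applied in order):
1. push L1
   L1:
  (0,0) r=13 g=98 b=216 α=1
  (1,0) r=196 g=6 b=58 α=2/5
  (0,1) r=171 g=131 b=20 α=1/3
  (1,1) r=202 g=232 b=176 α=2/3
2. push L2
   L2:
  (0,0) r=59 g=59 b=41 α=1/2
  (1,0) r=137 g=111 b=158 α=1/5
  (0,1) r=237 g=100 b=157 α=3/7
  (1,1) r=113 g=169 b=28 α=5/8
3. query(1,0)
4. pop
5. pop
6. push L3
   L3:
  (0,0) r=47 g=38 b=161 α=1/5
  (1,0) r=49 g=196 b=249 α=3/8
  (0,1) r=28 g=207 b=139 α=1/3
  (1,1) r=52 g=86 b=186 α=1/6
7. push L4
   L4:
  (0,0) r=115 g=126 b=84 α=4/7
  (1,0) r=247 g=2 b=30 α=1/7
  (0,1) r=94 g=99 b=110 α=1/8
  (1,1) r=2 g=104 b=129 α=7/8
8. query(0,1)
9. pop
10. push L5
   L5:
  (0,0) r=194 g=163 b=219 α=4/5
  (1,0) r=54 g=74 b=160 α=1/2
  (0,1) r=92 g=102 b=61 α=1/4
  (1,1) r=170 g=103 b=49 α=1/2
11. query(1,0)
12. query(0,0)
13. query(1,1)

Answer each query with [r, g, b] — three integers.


(1,0) stack=L1,L2; from [0,0,0]:
L1 α=2/5: [392/5, 12/5, 116/5]
L2 α=1/5: [2253/25, 603/25, 1254/25]
→ [90, 24, 50]

at x=0,y=1 over L3,L4:
L3 α=1/3: [28/3, 69, 139/3]
L4 α=1/8: [239/12, 291/4, 1303/24]
rounded: [20, 73, 54]

query (1,0) [L3,L5] — begin 0,0,0
+L3 (α=3/8) → [147/8, 147/2, 747/8]
+L5 (α=1/2) → [579/16, 295/4, 2027/16]
= [36, 74, 127]

at x=0,y=0 over L3,L5:
+L3 (α=1/5) → [47/5, 38/5, 161/5]
+L5 (α=4/5) → [3927/25, 3298/25, 4541/25]
rounded: [157, 132, 182]

query (1,1) [L3,L5] — begin 0,0,0
+L3 (α=1/6) → [26/3, 43/3, 31]
+L5 (α=1/2) → [268/3, 176/3, 40]
rounded: [89, 59, 40]


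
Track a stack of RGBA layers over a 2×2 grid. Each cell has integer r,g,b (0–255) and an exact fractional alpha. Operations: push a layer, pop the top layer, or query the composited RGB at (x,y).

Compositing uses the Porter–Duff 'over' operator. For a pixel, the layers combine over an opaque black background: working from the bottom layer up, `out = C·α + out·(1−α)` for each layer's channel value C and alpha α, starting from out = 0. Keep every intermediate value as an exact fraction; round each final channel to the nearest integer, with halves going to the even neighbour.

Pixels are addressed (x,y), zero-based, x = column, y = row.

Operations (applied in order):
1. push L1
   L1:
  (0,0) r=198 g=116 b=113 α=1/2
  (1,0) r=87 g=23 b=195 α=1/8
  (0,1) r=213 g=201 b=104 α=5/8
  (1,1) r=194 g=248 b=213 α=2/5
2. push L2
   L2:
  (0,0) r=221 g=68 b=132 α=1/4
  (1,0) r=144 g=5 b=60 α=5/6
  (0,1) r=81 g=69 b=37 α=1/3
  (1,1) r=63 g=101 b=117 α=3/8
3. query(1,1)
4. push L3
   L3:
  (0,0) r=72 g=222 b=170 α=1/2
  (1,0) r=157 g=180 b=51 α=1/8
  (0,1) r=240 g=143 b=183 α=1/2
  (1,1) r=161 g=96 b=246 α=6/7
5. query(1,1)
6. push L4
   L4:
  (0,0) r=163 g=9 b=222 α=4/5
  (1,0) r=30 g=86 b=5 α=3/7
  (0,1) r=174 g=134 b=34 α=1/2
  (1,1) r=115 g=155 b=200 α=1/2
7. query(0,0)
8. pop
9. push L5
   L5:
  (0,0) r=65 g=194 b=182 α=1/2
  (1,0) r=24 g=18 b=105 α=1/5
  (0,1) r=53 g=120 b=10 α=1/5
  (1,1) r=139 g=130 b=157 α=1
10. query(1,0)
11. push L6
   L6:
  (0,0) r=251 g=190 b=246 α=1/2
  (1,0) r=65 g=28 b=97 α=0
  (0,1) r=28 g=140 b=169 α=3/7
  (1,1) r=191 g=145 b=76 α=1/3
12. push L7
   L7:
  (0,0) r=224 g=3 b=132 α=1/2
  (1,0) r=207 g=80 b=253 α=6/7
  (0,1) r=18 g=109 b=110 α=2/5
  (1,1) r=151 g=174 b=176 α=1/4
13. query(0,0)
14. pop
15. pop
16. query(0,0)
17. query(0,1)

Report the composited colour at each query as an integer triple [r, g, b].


(1,1) stack=L1,L2; from [0,0,0]:
+L1 (α=2/5) → [388/5, 496/5, 426/5]
+L2 (α=3/8) → [577/8, 799/8, 777/8]
= [72, 100, 97]

at x=1,y=1 over L1,L2,L3:
+L1 (α=2/5) → [388/5, 496/5, 426/5]
+L2 (α=3/8) → [577/8, 799/8, 777/8]
+L3 (α=6/7) → [8305/56, 5407/56, 12585/56]
= [148, 97, 225]

(0,0) stack=L1,L2,L3,L4; from [0,0,0]:
after L1 α=1/2: [99, 58, 113/2]
after L2 α=1/4: [259/2, 121/2, 603/8]
after L3 α=1/2: [403/4, 565/4, 1963/16]
after L4 α=4/5: [3011/20, 709/20, 16171/80]
rounded: [151, 35, 202]

query (1,0) [L1,L2,L3,L5] — begin 0,0,0
after L1 α=1/8: [87/8, 23/8, 195/8]
after L2 α=5/6: [1949/16, 223/48, 865/16]
after L3 α=1/8: [16155/128, 10201/384, 6871/128]
after L5 α=1/5: [16923/160, 11929/480, 10231/160]
= [106, 25, 64]

(0,0) stack=L1,L2,L3,L5,L6,L7; from [0,0,0]:
+L1 (α=1/2) → [99, 58, 113/2]
+L2 (α=1/4) → [259/2, 121/2, 603/8]
+L3 (α=1/2) → [403/4, 565/4, 1963/16]
+L5 (α=1/2) → [663/8, 1341/8, 4875/32]
+L6 (α=1/2) → [2671/16, 2861/16, 12747/64]
+L7 (α=1/2) → [6255/32, 2909/32, 21195/128]
→ [195, 91, 166]

query (0,0) [L1,L2,L3,L5] — begin 0,0,0
after L1 α=1/2: [99, 58, 113/2]
after L2 α=1/4: [259/2, 121/2, 603/8]
after L3 α=1/2: [403/4, 565/4, 1963/16]
after L5 α=1/2: [663/8, 1341/8, 4875/32]
→ [83, 168, 152]

query (0,1) [L1,L2,L3,L5] — begin 0,0,0
L1 α=5/8: [1065/8, 1005/8, 65]
L2 α=1/3: [463/4, 427/4, 167/3]
L3 α=1/2: [1423/8, 999/8, 358/3]
L5 α=1/5: [1529/10, 1239/10, 1462/15]
→ [153, 124, 97]


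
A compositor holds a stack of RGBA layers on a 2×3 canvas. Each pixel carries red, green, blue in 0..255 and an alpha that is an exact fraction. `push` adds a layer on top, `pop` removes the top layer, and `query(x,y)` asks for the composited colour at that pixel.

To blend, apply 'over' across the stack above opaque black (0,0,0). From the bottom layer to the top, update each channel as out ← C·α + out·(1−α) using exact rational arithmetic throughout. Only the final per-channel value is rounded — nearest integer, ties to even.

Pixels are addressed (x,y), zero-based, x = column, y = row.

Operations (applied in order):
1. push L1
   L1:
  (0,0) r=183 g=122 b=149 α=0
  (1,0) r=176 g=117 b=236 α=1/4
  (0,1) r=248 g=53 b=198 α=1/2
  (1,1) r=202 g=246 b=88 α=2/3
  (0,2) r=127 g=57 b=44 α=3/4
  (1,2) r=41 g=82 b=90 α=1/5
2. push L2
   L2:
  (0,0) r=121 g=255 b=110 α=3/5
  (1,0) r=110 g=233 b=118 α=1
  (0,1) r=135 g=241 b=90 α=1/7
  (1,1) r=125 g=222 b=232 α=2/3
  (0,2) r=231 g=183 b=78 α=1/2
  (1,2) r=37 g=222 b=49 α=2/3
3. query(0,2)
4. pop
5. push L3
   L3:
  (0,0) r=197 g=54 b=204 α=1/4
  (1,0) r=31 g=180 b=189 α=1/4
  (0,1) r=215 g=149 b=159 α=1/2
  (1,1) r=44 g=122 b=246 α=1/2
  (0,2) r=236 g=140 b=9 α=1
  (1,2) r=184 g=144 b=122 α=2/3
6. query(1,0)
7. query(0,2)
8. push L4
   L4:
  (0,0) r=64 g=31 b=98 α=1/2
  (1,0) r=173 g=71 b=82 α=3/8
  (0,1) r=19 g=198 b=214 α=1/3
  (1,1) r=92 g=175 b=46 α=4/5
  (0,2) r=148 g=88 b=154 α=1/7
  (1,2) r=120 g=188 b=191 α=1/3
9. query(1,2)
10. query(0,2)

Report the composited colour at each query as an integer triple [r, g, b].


at x=0,y=2 over L1,L2:
L1 α=3/4: [381/4, 171/4, 33]
L2 α=1/2: [1305/8, 903/8, 111/2]
= [163, 113, 56]

(1,0) stack=L1,L3; from [0,0,0]:
after L1 α=1/4: [44, 117/4, 59]
after L3 α=1/4: [163/4, 1071/16, 183/2]
= [41, 67, 92]

(0,2) stack=L1,L3; from [0,0,0]:
+L1 (α=3/4) → [381/4, 171/4, 33]
+L3 (α=1) → [236, 140, 9]
= [236, 140, 9]

(1,2) stack=L1,L3,L4; from [0,0,0]:
after L1 α=1/5: [41/5, 82/5, 18]
after L3 α=2/3: [627/5, 1522/15, 262/3]
after L4 α=1/3: [618/5, 5864/45, 1097/9]
= [124, 130, 122]

(0,2) stack=L1,L3,L4; from [0,0,0]:
after L1 α=3/4: [381/4, 171/4, 33]
after L3 α=1: [236, 140, 9]
after L4 α=1/7: [1564/7, 928/7, 208/7]
rounded: [223, 133, 30]


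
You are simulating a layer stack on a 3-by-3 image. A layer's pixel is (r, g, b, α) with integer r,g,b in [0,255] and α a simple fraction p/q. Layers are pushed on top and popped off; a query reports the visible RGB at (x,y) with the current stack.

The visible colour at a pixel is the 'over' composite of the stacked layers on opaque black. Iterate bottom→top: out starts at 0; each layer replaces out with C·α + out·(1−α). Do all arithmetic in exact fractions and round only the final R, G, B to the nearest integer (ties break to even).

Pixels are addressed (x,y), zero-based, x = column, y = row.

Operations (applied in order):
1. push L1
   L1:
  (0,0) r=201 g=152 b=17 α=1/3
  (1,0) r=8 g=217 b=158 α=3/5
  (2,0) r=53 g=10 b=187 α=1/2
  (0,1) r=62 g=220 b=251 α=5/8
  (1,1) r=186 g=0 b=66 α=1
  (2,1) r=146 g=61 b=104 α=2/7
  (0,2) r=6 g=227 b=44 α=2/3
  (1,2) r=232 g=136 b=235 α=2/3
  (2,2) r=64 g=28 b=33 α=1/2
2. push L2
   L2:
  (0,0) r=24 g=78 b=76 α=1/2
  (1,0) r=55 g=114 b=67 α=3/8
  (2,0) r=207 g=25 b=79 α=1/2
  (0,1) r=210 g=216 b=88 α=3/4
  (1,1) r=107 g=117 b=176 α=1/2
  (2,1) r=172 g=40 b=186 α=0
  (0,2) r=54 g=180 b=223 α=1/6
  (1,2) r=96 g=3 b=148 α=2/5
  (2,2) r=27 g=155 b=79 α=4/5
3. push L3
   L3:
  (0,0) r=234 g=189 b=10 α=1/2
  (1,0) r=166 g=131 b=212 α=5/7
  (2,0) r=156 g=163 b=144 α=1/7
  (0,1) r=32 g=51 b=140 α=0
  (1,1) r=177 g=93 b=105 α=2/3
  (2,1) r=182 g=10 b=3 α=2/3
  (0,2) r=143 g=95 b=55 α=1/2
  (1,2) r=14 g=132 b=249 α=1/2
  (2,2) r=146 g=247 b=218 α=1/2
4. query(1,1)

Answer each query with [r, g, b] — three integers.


at x=1,y=1 over L1,L2,L3:
+L1 (α=1) → [186, 0, 66]
+L2 (α=1/2) → [293/2, 117/2, 121]
+L3 (α=2/3) → [1001/6, 163/2, 331/3]
rounded: [167, 82, 110]


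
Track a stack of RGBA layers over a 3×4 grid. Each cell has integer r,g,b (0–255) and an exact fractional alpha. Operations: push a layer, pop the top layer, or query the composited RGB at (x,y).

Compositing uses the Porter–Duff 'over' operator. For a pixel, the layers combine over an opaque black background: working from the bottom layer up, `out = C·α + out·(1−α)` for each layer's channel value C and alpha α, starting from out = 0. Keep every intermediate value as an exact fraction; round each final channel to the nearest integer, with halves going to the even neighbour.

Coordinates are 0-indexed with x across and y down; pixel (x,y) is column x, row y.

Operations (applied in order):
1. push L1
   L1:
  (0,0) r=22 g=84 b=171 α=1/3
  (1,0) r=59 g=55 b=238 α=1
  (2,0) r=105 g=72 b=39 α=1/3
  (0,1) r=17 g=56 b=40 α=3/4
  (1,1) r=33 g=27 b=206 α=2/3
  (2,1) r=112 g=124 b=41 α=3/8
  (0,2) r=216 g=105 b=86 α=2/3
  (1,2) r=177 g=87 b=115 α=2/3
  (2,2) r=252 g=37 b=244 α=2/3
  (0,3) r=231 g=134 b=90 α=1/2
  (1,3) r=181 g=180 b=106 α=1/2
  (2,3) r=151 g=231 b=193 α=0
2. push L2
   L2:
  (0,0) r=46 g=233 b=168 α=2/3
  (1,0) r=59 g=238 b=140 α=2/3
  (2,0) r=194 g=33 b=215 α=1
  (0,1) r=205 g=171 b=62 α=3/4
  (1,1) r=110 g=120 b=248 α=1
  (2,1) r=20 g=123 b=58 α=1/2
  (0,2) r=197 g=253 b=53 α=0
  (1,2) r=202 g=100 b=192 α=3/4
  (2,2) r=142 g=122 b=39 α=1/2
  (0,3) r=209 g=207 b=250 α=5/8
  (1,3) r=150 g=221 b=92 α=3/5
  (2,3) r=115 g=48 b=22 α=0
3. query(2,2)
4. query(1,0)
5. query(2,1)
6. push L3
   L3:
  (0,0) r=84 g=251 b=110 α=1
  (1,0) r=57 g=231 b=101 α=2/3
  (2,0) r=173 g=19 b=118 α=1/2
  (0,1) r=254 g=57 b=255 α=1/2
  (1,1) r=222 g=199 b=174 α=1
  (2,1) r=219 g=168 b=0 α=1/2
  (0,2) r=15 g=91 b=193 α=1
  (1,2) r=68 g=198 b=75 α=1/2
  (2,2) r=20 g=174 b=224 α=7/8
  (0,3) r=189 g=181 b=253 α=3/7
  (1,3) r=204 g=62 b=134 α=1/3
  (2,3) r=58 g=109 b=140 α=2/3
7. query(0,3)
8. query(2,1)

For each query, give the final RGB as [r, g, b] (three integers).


(2,2) stack=L1,L2; from [0,0,0]:
L1 α=2/3: [168, 74/3, 488/3]
L2 α=1/2: [155, 220/3, 605/6]
→ [155, 73, 101]

at x=1,y=0 over L1,L2:
+L1 (α=1) → [59, 55, 238]
+L2 (α=2/3) → [59, 177, 518/3]
→ [59, 177, 173]

(2,1) stack=L1,L2; from [0,0,0]:
L1 α=3/8: [42, 93/2, 123/8]
L2 α=1/2: [31, 339/4, 587/16]
= [31, 85, 37]

query (0,3) [L1,L2,L3] — begin 0,0,0
+L1 (α=1/2) → [231/2, 67, 45]
+L2 (α=5/8) → [2783/16, 309/2, 1385/8]
+L3 (α=3/7) → [5051/28, 1161/7, 2903/14]
→ [180, 166, 207]

query (2,1) [L1,L2,L3] — begin 0,0,0
after L1 α=3/8: [42, 93/2, 123/8]
after L2 α=1/2: [31, 339/4, 587/16]
after L3 α=1/2: [125, 1011/8, 587/32]
rounded: [125, 126, 18]


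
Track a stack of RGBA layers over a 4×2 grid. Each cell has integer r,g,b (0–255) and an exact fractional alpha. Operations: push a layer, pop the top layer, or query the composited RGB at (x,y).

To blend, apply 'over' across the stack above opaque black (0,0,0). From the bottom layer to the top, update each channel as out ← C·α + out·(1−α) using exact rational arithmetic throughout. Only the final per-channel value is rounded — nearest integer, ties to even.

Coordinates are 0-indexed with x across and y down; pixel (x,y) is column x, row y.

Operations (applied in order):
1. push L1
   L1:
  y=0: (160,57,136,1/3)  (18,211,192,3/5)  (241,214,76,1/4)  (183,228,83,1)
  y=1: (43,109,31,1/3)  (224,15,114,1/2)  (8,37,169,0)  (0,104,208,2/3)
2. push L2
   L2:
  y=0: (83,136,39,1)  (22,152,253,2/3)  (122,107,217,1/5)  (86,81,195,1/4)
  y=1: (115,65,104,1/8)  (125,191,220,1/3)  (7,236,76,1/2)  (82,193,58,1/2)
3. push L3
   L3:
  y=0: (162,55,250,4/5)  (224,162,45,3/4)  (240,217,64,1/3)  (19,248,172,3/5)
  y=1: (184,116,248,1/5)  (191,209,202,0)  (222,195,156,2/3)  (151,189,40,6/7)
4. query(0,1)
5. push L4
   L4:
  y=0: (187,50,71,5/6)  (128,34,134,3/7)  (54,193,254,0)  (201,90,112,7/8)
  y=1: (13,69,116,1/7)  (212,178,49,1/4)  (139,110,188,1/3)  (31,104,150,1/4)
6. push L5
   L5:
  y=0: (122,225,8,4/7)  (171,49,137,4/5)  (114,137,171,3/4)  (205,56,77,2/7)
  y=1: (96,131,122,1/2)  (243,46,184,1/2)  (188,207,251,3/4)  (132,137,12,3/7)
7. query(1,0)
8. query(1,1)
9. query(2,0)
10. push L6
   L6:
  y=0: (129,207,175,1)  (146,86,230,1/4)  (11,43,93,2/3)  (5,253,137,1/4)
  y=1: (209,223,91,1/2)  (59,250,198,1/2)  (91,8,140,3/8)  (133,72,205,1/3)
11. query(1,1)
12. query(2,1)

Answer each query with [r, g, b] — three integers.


(0,1) stack=L1,L2,L3; from [0,0,0]:
after L1 α=1/3: [43/3, 109/3, 31/3]
after L2 α=1/8: [323/12, 479/12, 529/24]
after L3 α=1/5: [175/3, 827/15, 2017/30]
→ [58, 55, 67]

at x=1,y=0 over L1,L2,L3,L4,L5:
L1 α=3/5: [54/5, 633/5, 576/5]
L2 α=2/3: [274/15, 2153/15, 3106/15]
L3 α=3/4: [5177/30, 9443/60, 5131/60]
L4 α=3/7: [2302/15, 10973/105, 11161/105]
L5 α=4/5: [12562/75, 31553/525, 68701/525]
= [167, 60, 131]

(1,1) stack=L1,L2,L3,L4,L5; from [0,0,0]:
+L1 (α=1/2) → [112, 15/2, 57]
+L2 (α=1/3) → [349/3, 206/3, 334/3]
+L3 (α=0) → [349/3, 206/3, 334/3]
+L4 (α=1/4) → [561/4, 96, 383/4]
+L5 (α=1/2) → [1533/8, 71, 1119/8]
rounded: [192, 71, 140]

(2,0) stack=L1,L2,L3,L4,L5; from [0,0,0]:
after L1 α=1/4: [241/4, 107/2, 19]
after L2 α=1/5: [363/5, 321/5, 293/5]
after L3 α=1/3: [642/5, 1727/15, 302/5]
after L4 α=0: [642/5, 1727/15, 302/5]
after L5 α=3/4: [588/5, 1973/15, 2867/20]
rounded: [118, 132, 143]

(1,1) stack=L1,L2,L3,L4,L5,L6; from [0,0,0]:
+L1 (α=1/2) → [112, 15/2, 57]
+L2 (α=1/3) → [349/3, 206/3, 334/3]
+L3 (α=0) → [349/3, 206/3, 334/3]
+L4 (α=1/4) → [561/4, 96, 383/4]
+L5 (α=1/2) → [1533/8, 71, 1119/8]
+L6 (α=1/2) → [2005/16, 321/2, 2703/16]
rounded: [125, 160, 169]

(2,1) stack=L1,L2,L3,L4,L5,L6; from [0,0,0]:
L1 α=0: [0, 0, 0]
L2 α=1/2: [7/2, 118, 38]
L3 α=2/3: [895/6, 508/3, 350/3]
L4 α=1/3: [1312/9, 1346/9, 1264/9]
L5 α=3/4: [1597/9, 6935/36, 8041/36]
L6 α=3/8: [5221/36, 35539/288, 55325/288]
→ [145, 123, 192]


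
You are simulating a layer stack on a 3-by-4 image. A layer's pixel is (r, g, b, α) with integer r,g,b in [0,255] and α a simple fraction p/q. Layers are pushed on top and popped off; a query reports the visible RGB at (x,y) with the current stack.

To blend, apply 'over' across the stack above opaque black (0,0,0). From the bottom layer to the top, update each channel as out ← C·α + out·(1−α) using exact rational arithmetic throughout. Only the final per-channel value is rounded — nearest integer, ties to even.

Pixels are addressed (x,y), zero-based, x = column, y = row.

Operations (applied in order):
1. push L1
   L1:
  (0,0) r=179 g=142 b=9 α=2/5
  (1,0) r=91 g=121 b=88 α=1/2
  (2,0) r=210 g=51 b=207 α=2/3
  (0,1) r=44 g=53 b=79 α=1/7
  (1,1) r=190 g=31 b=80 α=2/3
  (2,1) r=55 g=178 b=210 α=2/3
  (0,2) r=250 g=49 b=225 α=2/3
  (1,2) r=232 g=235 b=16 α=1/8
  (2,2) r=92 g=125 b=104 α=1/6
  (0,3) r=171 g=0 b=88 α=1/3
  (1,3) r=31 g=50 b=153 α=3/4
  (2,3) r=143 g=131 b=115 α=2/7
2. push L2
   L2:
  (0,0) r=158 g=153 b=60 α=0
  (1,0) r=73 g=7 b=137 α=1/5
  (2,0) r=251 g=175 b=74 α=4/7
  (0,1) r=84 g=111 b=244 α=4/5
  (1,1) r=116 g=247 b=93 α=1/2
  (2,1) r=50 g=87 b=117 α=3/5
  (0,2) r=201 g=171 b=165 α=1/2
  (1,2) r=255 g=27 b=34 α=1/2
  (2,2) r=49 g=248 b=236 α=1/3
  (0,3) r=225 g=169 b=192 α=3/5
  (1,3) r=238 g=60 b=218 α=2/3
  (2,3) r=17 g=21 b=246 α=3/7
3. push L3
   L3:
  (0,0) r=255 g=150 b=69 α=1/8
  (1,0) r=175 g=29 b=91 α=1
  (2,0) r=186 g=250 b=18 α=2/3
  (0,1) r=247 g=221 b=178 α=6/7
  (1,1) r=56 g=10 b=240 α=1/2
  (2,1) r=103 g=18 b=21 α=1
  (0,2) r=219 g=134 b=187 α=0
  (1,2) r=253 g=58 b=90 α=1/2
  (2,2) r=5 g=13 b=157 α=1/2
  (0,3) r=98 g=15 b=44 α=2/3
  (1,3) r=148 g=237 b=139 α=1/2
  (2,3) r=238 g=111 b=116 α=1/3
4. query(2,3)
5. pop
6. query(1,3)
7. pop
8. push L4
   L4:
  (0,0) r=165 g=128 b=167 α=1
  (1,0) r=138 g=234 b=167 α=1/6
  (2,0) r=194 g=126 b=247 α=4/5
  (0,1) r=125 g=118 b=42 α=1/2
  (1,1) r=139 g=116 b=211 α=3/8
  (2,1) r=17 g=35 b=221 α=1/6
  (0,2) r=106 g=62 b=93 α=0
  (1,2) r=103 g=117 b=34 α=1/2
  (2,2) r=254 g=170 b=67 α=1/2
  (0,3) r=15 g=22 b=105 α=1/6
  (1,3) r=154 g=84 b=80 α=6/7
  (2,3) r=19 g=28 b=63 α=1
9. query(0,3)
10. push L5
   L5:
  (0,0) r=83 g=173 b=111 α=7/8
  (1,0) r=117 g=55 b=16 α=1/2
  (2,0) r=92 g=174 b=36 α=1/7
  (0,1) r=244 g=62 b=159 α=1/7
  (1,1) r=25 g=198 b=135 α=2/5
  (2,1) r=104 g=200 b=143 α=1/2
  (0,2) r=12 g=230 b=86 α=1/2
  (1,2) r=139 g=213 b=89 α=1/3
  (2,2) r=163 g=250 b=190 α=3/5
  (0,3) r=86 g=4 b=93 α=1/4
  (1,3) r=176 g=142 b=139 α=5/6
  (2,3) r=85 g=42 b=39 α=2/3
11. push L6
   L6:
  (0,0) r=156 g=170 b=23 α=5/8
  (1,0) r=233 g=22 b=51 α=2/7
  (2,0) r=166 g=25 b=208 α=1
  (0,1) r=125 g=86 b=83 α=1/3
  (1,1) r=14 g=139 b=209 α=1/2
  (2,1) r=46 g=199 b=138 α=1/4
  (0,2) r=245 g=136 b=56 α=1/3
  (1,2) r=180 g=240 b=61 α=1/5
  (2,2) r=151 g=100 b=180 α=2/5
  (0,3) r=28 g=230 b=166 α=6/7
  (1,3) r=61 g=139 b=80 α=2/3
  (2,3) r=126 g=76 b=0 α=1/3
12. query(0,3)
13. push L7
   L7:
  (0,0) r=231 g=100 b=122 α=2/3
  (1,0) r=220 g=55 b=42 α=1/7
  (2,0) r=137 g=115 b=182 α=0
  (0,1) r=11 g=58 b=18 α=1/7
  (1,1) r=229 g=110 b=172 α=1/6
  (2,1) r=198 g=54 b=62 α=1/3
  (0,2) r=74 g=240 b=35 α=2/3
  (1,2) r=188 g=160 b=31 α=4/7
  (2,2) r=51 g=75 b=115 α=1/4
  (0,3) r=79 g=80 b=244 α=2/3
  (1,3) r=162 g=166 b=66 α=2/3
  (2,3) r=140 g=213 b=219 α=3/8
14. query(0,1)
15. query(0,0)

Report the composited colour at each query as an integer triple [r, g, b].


query (2,3) [L1,L2,L3] — begin 0,0,0
L1 α=2/7: [286/7, 262/7, 230/7]
L2 α=3/7: [1501/49, 1489/49, 6086/49]
L3 α=1/3: [4888/49, 8417/147, 5952/49]
= [100, 57, 121]

at x=1,y=3 over L1,L2:
after L1 α=3/4: [93/4, 75/2, 459/4]
after L2 α=2/3: [1997/12, 105/2, 2203/12]
= [166, 52, 184]

query (0,3) [L1,L4] — begin 0,0,0
L1 α=1/3: [57, 0, 88/3]
L4 α=1/6: [50, 11/3, 755/18]
rounded: [50, 4, 42]

at x=0,y=3 over L1,L4,L5,L6:
after L1 α=1/3: [57, 0, 88/3]
after L4 α=1/6: [50, 11/3, 755/18]
after L5 α=1/4: [59, 15/4, 1313/24]
after L6 α=6/7: [227/7, 5535/28, 25217/168]
= [32, 198, 150]

(0,1) stack=L1,L4,L5,L6,L7; from [0,0,0]:
L1 α=1/7: [44/7, 53/7, 79/7]
L4 α=1/2: [919/14, 879/14, 373/14]
L5 α=1/7: [4465/49, 3071/49, 2232/49]
L6 α=1/3: [15055/147, 3452/49, 8531/147]
L7 α=1/7: [30649/343, 23554/343, 17944/343]
→ [89, 69, 52]

at x=0,y=0 over L1,L4,L5,L6,L7:
after L1 α=2/5: [358/5, 284/5, 18/5]
after L4 α=1: [165, 128, 167]
after L5 α=7/8: [373/4, 1339/8, 118]
after L6 α=5/8: [4239/32, 10817/64, 469/8]
after L7 α=2/3: [6341/32, 23617/192, 807/8]
= [198, 123, 101]
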